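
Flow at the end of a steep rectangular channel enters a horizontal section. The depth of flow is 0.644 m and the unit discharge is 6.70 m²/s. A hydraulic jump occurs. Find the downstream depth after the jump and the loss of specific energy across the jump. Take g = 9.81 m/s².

V₁ = q/y₁ = 6.70/0.644 = 10.4 m/s. Fr₁ = V₁/√(g·y₁) = 10.4/√(9.81×0.644) = 4.14.
By Bélanger, y₂/y₁ = ½[√(1 + 8Fr₁²) − 1] = ½[√138.1 − 1] = 5.37.
y₂ = 5.37 × 0.644 = 3.46 m.
Head loss: ΔE = (y₂ − y₁)³/(4y₁y₂) = (3.46 − 0.644)³/(4×0.644×3.46) = 22.4/8.92 = 2.51 m.

y₂ = 3.46 m; ΔE = 2.51 m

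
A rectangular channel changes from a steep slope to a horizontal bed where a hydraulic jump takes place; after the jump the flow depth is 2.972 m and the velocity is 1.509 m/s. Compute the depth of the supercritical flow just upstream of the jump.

Fr₂ = V₂/√(g·y₂) = 1.509/√(9.81×2.972) = 0.2795.
From the momentum equation (using Fr₂), y₁/y₂ = ½[√(1 + 8Fr₂²) − 1] = ½[√1.6248 − 1] = 0.1373.
y₁ = 0.1373 × 2.972 = 0.4082 m.

y₁ = 0.4082 m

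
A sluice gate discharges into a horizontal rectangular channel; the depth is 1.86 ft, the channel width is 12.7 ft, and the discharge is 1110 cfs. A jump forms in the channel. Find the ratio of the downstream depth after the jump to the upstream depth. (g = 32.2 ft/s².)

q = Q/b = 1110/12.7 = 87.4 ft²/s; V₁ = q/y₁ = 47.0 ft/s. Fr₁ = V₁/√(g·y₁) = 6.07.
Sequent-depth ratio: y₂/y₁ = ½[√(1 + 8Fr₁²) − 1] = ½[√295.9 − 1] = 8.10.

y₂/y₁ = 8.10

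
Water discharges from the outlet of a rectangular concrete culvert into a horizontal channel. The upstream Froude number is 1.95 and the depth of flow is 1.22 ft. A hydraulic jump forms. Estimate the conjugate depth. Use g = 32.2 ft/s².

y₂ = 2.81 ft

Fr₁ = 1.95 (given).
Bélanger equation: y₂/y₁ = ½[√(1 + 8Fr₁²) − 1] = ½[√31.42 − 1] = 2.30.
y₂ = 2.30 × 1.22 = 2.81 ft.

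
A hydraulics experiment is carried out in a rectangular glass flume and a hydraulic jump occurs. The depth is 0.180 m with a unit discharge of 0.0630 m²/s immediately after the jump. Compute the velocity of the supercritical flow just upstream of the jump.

V₁ = 2.83 m/s

V₂ = q/y₂ = 0.0630/0.180 = 0.350 m/s; Fr₂ = V₂/√(g·y₂) = 0.263.
Since the conjugate-depth ratio holds either way, y₁/y₂ = ½[√(1 + 8Fr₂²) − 1] = ½[√1.555 − 1] = 0.123.
y₁ = 0.123 × 0.180 = 0.0222 m.
V₁ = q/y₁ = 0.0630/0.0222 = 2.83 m/s.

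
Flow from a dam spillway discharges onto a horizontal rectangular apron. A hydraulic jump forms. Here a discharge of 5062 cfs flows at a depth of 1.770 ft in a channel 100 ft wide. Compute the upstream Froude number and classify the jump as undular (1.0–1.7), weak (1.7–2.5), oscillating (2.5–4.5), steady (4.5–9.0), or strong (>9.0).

q = Q/b = 5062/100 = 50.62 ft²/s; V₁ = q/y₁ = 28.60 ft/s. Fr₁ = V₁/√(g·y₁) = 3.788.
Fr₁ = 3.788 lies in the oscillating range.

Fr₁ = 3.788; oscillating jump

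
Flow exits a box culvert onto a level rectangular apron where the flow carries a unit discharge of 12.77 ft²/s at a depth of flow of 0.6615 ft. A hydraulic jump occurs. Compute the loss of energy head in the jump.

ΔE = 2.656 ft

V₁ = q/y₁ = 12.77/0.6615 = 19.30 ft/s. Fr₁ = V₁/√(g·y₁) = 19.30/√(32.2×0.6615) = 4.183.
From the momentum equation for a rectangular channel, y₂/y₁ = ½[√(1 + 8Fr₁²) − 1] = ½[√140.97 − 1] = 5.436.
y₂ = 5.436 × 0.6615 = 3.596 ft.
Head loss: ΔE = (y₂ − y₁)³/(4y₁y₂) = (3.596 − 0.6615)³/(4×0.6615×3.596) = 25.28/9.516 = 2.656 ft.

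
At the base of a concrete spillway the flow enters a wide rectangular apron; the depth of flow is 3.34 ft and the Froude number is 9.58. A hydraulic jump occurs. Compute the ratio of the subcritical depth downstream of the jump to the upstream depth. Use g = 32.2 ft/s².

Fr₁ = 9.58 (given).
Bélanger equation: y₂/y₁ = ½[√(1 + 8Fr₁²) − 1] = ½[√735.2 − 1] = 13.1.

y₂/y₁ = 13.1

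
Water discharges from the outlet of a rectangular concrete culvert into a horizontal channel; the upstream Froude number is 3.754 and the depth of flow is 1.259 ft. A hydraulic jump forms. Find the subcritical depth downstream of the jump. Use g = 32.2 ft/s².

y₂ = 6.084 ft

Fr₁ = 3.754 (given).
Conjugate-depth relation: y₂/y₁ = ½[√(1 + 8Fr₁²) − 1] = ½[√113.74 − 1] = 4.832.
y₂ = 4.832 × 1.259 = 6.084 ft.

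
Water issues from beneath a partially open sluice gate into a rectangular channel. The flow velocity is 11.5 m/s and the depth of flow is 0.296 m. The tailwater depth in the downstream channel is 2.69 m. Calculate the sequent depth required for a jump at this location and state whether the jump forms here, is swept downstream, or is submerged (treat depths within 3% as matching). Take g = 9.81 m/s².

y₂ = 2.68 m; the jump forms here

Fr₁ = V₁/√(g·y₁) = 11.5/√(9.81×0.296) = 6.75.
Bélanger equation: y₂/y₁ = ½[√(1 + 8Fr₁²) − 1] = ½[√365.4 − 1] = 9.06.
y₂ = 9.06 × 0.296 = 2.68 m.
Tailwater y_tw = 2.69 m: y_tw ≈ y₂, so the jump forms here.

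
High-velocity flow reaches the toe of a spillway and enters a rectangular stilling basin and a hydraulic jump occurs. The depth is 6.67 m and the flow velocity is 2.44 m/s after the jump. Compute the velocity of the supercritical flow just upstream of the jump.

Fr₂ = V₂/√(g·y₂) = 2.44/√(9.81×6.67) = 0.302.
Since the conjugate-depth ratio holds either way, y₁/y₂ = ½[√(1 + 8Fr₂²) − 1] = ½[√1.728 − 1] = 0.157.
y₁ = 0.157 × 6.67 = 1.05 m.
V₁ = q/y₁ = 16.3/1.05 = 15.5 m/s.

V₁ = 15.5 m/s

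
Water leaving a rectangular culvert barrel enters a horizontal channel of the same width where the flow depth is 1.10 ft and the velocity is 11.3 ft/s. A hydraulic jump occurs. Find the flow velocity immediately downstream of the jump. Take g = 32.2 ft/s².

V₂ = 5.06 ft/s

Fr₁ = V₁/√(g·y₁) = 11.3/√(32.2×1.10) = 1.90.
From the momentum equation for a rectangular channel, y₂/y₁ = ½[√(1 + 8Fr₁²) − 1] = ½[√29.84 − 1] = 2.23.
y₂ = 2.23 × 1.10 = 2.45 ft.
q = V₁·y₁ = 11.3 × 1.10 = 12.4 ft²/s.
V₂ = q/y₂ = 12.4/2.45 = 5.06 ft/s.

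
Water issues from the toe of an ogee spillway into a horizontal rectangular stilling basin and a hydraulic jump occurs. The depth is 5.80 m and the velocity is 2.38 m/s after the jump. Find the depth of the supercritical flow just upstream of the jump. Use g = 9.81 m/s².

y₁ = 0.987 m

Fr₂ = V₂/√(g·y₂) = 2.38/√(9.81×5.80) = 0.316.
Applying the sequent-depth relation in reverse, y₁/y₂ = ½[√(1 + 8Fr₂²) − 1] = ½[√1.796 − 1] = 0.170.
y₁ = 0.170 × 5.80 = 0.987 m.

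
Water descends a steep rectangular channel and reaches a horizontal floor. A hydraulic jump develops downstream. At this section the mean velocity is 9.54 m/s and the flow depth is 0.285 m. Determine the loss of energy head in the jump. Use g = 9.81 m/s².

Fr₁ = V₁/√(g·y₁) = 9.54/√(9.81×0.285) = 5.71.
From the momentum equation for a rectangular channel, y₂/y₁ = ½[√(1 + 8Fr₁²) − 1] = ½[√261.4 − 1] = 7.58.
y₂ = 7.58 × 0.285 = 2.16 m.
q = V₁·y₁ = 9.54 × 0.285 = 2.72 m²/s. V₂ = q/y₂ = 2.72/2.16 = 1.26 m/s. E₁ = y₁ + V₁²/2g = 4.92 m; E₂ = y₂ + V₂²/2g = 2.24 m. ΔE = E₁ − E₂ = 2.68 m.

ΔE = 2.68 m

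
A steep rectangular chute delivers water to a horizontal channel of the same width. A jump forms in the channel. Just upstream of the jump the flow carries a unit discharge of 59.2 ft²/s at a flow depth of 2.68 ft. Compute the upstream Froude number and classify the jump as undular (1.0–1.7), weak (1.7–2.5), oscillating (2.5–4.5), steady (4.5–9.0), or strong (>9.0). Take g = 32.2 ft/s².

V₁ = q/y₁ = 59.2/2.68 = 22.1 ft/s. Fr₁ = V₁/√(g·y₁) = 22.1/√(32.2×2.68) = 2.38.
Fr₁ = 2.38 lies in the weak range.

Fr₁ = 2.38; weak jump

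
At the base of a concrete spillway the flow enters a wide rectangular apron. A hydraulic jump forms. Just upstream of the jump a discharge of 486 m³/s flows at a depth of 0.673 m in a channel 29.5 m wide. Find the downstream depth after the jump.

y₂ = 8.74 m

q = Q/b = 486/29.5 = 16.5 m²/s; V₁ = q/y₁ = 24.5 m/s. Fr₁ = V₁/√(g·y₁) = 9.53.
Sequent-depth ratio: y₂/y₁ = ½[√(1 + 8Fr₁²) − 1] = ½[√727.1 − 1] = 13.0.
y₂ = 13.0 × 0.673 = 8.74 m.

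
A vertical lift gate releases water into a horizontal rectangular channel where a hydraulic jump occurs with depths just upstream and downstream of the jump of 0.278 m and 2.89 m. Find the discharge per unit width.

For a rectangular channel the momentum equation gives q² = ½·g·y₁·y₂·(y₁ + y₂) = ½×9.81×0.278×2.89×3.17 = 12.5.
q = √12.5 = 3.53 m²/s.

q = 3.53 m²/s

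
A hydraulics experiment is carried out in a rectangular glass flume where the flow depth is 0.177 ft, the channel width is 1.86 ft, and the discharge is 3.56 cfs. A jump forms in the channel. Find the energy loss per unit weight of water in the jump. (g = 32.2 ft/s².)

q = Q/b = 3.56/1.86 = 1.91 ft²/s; V₁ = q/y₁ = 10.8 ft/s. Fr₁ = V₁/√(g·y₁) = 4.53.
Bélanger equation: y₂/y₁ = ½[√(1 + 8Fr₁²) − 1] = ½[√165.1 − 1] = 5.93.
y₂ = 5.93 × 0.177 = 1.05 ft.
V₂ = q/y₂ = 1.91/1.05 = 1.83 ft/s. E₁ = y₁ + V₁²/2g = 1.99 ft; E₂ = y₂ + V₂²/2g = 1.10 ft. ΔE = E₁ − E₂ = 0.892 ft.

ΔE = 0.892 ft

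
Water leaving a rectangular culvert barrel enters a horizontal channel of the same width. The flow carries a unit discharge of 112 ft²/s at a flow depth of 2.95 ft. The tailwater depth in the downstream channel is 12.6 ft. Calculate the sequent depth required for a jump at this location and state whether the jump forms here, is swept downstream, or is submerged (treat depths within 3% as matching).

V₁ = q/y₁ = 112/2.95 = 38.0 ft/s. Fr₁ = V₁/√(g·y₁) = 38.0/√(32.2×2.95) = 3.90.
Conjugate-depth relation: y₂/y₁ = ½[√(1 + 8Fr₁²) − 1] = ½[√122.4 − 1] = 5.03.
y₂ = 5.03 × 2.95 = 14.8 ft.
Tailwater y_tw = 12.6 ft: y_tw < y₂, so the jump is swept downstream.

y₂ = 14.8 ft; the jump is swept downstream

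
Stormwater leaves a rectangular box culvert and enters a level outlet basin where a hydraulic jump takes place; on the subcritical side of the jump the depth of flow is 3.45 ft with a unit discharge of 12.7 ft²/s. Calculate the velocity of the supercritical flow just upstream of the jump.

V₂ = q/y₂ = 12.7/3.45 = 3.68 ft/s; Fr₂ = V₂/√(g·y₂) = 0.349.
The Bélanger relation is symmetric: y₁/y₂ = ½[√(1 + 8Fr₂²) − 1] = ½[√1.976 − 1] = 0.203.
y₁ = 0.203 × 3.45 = 0.700 ft.
V₁ = q/y₁ = 12.7/0.700 = 18.1 ft/s.

V₁ = 18.1 ft/s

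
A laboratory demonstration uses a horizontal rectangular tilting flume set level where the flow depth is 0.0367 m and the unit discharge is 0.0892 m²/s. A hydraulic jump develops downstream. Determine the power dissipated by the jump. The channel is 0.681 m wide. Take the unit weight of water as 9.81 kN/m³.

V₁ = q/y₁ = 0.0892/0.0367 = 2.43 m/s. Fr₁ = V₁/√(g·y₁) = 2.43/√(9.81×0.0367) = 4.05.
Sequent-depth ratio: y₂/y₁ = ½[√(1 + 8Fr₁²) − 1] = ½[√132.3 − 1] = 5.25.
y₂ = 5.25 × 0.0367 = 0.193 m.
V₂ = q/y₂ = 0.0892/0.193 = 0.463 m/s. E₁ = y₁ + V₁²/2g = 0.338 m; E₂ = y₂ + V₂²/2g = 0.204 m. ΔE = E₁ − E₂ = 0.134 m.
Q = q·b = 0.0892 × 0.681 = 0.0607 m³/s. P = γ·Q·ΔE = 9.81 × 0.0607 × 0.134 = 0.0800 kW.

P = 0.0800 kW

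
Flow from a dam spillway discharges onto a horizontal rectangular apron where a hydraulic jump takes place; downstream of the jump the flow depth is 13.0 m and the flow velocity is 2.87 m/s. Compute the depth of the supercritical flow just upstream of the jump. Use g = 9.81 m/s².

Fr₂ = V₂/√(g·y₂) = 2.87/√(9.81×13.0) = 0.254.
The Bélanger relation is symmetric: y₁/y₂ = ½[√(1 + 8Fr₂²) − 1] = ½[√1.517 − 1] = 0.116.
y₁ = 0.116 × 13.0 = 1.51 m.

y₁ = 1.51 m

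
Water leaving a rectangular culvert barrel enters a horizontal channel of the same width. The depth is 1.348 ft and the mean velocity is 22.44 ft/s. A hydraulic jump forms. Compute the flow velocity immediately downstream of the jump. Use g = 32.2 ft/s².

V₂ = 5.167 ft/s

Fr₁ = V₁/√(g·y₁) = 22.44/√(32.2×1.348) = 3.406.
Sequent-depth ratio: y₂/y₁ = ½[√(1 + 8Fr₁²) − 1] = ½[√93.809 − 1] = 4.343.
y₂ = 4.343 × 1.348 = 5.854 ft.
q = V₁·y₁ = 22.44 × 1.348 = 30.25 ft²/s.
V₂ = q/y₂ = 30.25/5.854 = 5.167 ft/s.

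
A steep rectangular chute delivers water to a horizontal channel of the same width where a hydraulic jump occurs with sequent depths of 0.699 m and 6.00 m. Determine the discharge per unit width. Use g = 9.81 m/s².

For a rectangular channel the momentum equation gives q² = ½·g·y₁·y₂·(y₁ + y₂) = ½×9.81×0.699×6.00×6.70 = 138.
q = √138 = 11.7 m²/s.

q = 11.7 m²/s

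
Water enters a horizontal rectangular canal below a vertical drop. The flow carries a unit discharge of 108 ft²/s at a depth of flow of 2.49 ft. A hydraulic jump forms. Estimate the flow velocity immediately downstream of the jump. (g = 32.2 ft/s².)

V₁ = q/y₁ = 108/2.49 = 43.4 ft/s. Fr₁ = V₁/√(g·y₁) = 43.4/√(32.2×2.49) = 4.84.
Sequent-depth ratio: y₂/y₁ = ½[√(1 + 8Fr₁²) − 1] = ½[√188.7 − 1] = 6.37.
y₂ = 6.37 × 2.49 = 15.9 ft.
V₂ = q/y₂ = 108/15.9 = 6.81 ft/s.

V₂ = 6.81 ft/s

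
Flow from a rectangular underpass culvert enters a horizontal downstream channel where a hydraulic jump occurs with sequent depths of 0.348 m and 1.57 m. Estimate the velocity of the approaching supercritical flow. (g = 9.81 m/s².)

For a rectangular channel the momentum equation gives q² = ½·g·y₁·y₂·(y₁ + y₂) = ½×9.81×0.348×1.57×1.92 = 5.14.
q = √5.14 = 2.27 m²/s.
V₁ = q/y₁ = 2.27/0.348 = 6.51 m/s.

V₁ = 6.51 m/s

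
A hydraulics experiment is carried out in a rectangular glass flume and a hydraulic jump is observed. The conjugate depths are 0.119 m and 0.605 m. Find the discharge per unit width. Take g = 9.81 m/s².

q = 0.506 m²/s

For a rectangular channel the momentum equation gives q² = ½·g·y₁·y₂·(y₁ + y₂) = ½×9.81×0.119×0.605×0.724 = 0.256.
q = √0.256 = 0.506 m²/s.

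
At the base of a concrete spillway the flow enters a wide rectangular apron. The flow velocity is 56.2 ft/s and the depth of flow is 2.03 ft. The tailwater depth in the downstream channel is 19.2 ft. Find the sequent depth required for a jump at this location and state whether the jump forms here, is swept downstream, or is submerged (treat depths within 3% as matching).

Fr₁ = V₁/√(g·y₁) = 56.2/√(32.2×2.03) = 6.95.
Sequent-depth ratio: y₂/y₁ = ½[√(1 + 8Fr₁²) − 1] = ½[√387.6 − 1] = 9.34.
y₂ = 9.34 × 2.03 = 19.0 ft.
Tailwater y_tw = 19.2 ft: y_tw ≈ y₂, so the jump forms here.

y₂ = 19.0 ft; the jump forms here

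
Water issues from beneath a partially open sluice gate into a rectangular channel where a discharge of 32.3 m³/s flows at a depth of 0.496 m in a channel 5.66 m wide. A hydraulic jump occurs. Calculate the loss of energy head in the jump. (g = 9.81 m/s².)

ΔE = 3.68 m

q = Q/b = 32.3/5.66 = 5.71 m²/s; V₁ = q/y₁ = 11.5 m/s. Fr₁ = V₁/√(g·y₁) = 5.22.
By Bélanger, y₂/y₁ = ½[√(1 + 8Fr₁²) − 1] = ½[√218.6 − 1] = 6.89.
y₂ = 6.89 × 0.496 = 3.42 m.
Head loss: ΔE = (y₂ − y₁)³/(4y₁y₂) = (3.42 − 0.496)³/(4×0.496×3.42) = 25.0/6.78 = 3.68 m.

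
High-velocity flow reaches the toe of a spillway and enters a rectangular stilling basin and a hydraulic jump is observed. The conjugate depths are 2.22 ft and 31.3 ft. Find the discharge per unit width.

For a rectangular channel the momentum equation gives q² = ½·g·y₁·y₂·(y₁ + y₂) = ½×32.2×2.22×31.3×33.5 = 37500.
q = √37500 = 194 ft²/s.

q = 194 ft²/s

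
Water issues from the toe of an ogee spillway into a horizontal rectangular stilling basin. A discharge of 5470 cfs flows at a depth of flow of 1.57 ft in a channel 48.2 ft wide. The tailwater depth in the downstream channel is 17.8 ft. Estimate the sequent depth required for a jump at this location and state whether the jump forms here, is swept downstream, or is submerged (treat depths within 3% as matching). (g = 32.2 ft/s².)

q = Q/b = 5470/48.2 = 113 ft²/s; V₁ = q/y₁ = 72.3 ft/s. Fr₁ = V₁/√(g·y₁) = 10.2.
Bélanger equation: y₂/y₁ = ½[√(1 + 8Fr₁²) − 1] = ½[√827.8 − 1] = 13.9.
y₂ = 13.9 × 1.57 = 21.8 ft.
Tailwater y_tw = 17.8 ft: y_tw < y₂, so the jump is swept downstream.

y₂ = 21.8 ft; the jump is swept downstream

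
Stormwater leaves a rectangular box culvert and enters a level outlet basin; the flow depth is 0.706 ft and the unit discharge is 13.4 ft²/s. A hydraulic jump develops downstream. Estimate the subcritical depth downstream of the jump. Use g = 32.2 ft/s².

y₂ = 3.64 ft

V₁ = q/y₁ = 13.4/0.706 = 19.0 ft/s. Fr₁ = V₁/√(g·y₁) = 19.0/√(32.2×0.706) = 3.98.
Conjugate-depth relation: y₂/y₁ = ½[√(1 + 8Fr₁²) − 1] = ½[√127.8 − 1] = 5.15.
y₂ = 5.15 × 0.706 = 3.64 ft.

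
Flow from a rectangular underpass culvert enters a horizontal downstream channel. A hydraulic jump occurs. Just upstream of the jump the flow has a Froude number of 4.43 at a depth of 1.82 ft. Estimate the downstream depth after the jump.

Fr₁ = 4.43 (given).
Bélanger equation: y₂/y₁ = ½[√(1 + 8Fr₁²) − 1] = ½[√158.0 − 1] = 5.78.
y₂ = 5.78 × 1.82 = 10.5 ft.

y₂ = 10.5 ft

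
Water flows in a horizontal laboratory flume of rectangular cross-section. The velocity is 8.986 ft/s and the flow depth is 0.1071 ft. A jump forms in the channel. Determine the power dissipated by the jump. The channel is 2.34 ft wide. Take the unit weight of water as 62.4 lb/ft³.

P = 0.1657 hp

Fr₁ = V₁/√(g·y₁) = 8.986/√(32.2×0.1071) = 4.839.
Sequent-depth ratio: y₂/y₁ = ½[√(1 + 8Fr₁²) − 1] = ½[√188.32 − 1] = 6.361.
y₂ = 6.361 × 0.1071 = 0.6813 ft.
Head loss: ΔE = (y₂ − y₁)³/(4y₁y₂) = (0.6813 − 0.1071)³/(4×0.1071×0.6813) = 0.1893/0.2919 = 0.6487 ft.
q = V₁·y₁ = 8.986 × 0.1071 = 0.9624 ft²/s. Q = q·b = 0.9624 × 2.34 = 2.252 cfs. P = γ·Q·ΔE/550 = 62.4 × 2.252 × 0.6487 / 550 = 0.1657 hp.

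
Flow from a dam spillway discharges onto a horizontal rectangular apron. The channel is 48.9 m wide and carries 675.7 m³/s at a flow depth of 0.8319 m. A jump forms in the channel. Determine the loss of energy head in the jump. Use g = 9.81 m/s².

ΔE = 8.222 m

q = Q/b = 675.7/48.9 = 13.82 m²/s; V₁ = q/y₁ = 16.61 m/s. Fr₁ = V₁/√(g·y₁) = 5.814.
Conjugate-depth relation: y₂/y₁ = ½[√(1 + 8Fr₁²) − 1] = ½[√271.46 − 1] = 7.738.
y₂ = 7.738 × 0.8319 = 6.437 m.
V₂ = q/y₂ = 13.82/6.437 = 2.147 m/s. E₁ = y₁ + V₁²/2g = 14.89 m; E₂ = y₂ + V₂²/2g = 6.672 m. ΔE = E₁ − E₂ = 8.222 m.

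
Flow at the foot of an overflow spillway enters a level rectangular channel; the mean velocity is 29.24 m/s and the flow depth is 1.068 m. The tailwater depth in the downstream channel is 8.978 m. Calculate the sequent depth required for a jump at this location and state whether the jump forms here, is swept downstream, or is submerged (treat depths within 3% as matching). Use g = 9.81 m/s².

Fr₁ = V₁/√(g·y₁) = 29.24/√(9.81×1.068) = 9.034.
By Bélanger, y₂/y₁ = ½[√(1 + 8Fr₁²) − 1] = ½[√653.84 − 1] = 12.29.
y₂ = 12.29 × 1.068 = 13.12 m.
Tailwater y_tw = 8.978 m: y_tw < y₂, so the jump is swept downstream.

y₂ = 13.12 m; the jump is swept downstream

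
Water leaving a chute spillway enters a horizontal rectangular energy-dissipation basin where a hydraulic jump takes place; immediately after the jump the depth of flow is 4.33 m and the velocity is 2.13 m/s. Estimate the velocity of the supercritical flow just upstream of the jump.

V₁ = 11.8 m/s

Fr₂ = V₂/√(g·y₂) = 2.13/√(9.81×4.33) = 0.327.
From the momentum equation (using Fr₂), y₁/y₂ = ½[√(1 + 8Fr₂²) − 1] = ½[√1.854 − 1] = 0.181.
y₁ = 0.181 × 4.33 = 0.783 m.
V₁ = q/y₁ = 9.22/0.783 = 11.8 m/s.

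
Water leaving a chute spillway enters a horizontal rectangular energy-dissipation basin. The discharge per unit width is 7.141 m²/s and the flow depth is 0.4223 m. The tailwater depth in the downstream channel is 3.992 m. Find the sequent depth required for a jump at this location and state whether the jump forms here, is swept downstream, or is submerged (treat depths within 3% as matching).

y₂ = 4.755 m; the jump is swept downstream

V₁ = q/y₁ = 7.141/0.4223 = 16.91 m/s. Fr₁ = V₁/√(g·y₁) = 16.91/√(9.81×0.4223) = 8.308.
Sequent-depth ratio: y₂/y₁ = ½[√(1 + 8Fr₁²) − 1] = ½[√553.17 − 1] = 11.26.
y₂ = 11.26 × 0.4223 = 4.755 m.
Tailwater y_tw = 3.992 m: y_tw < y₂, so the jump is swept downstream.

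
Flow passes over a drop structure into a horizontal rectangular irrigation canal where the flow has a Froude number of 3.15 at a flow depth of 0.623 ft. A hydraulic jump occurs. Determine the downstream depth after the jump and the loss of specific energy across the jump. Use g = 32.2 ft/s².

y₂ = 2.48 ft; ΔE = 1.04 ft

Fr₁ = 3.15 (given).
Conjugate-depth relation: y₂/y₁ = ½[√(1 + 8Fr₁²) − 1] = ½[√80.38 − 1] = 3.98.
y₂ = 3.98 × 0.623 = 2.48 ft.
V₁ = Fr₁·√(g·y₁) = 3.15×√(32.2×0.623) = 14.1 ft/s; q = V₁·y₁ = 8.79 ft²/s. V₂ = q/y₂ = 8.79/2.48 = 3.54 ft/s. E₁ = y₁ + V₁²/2g = 3.71 ft; E₂ = y₂ + V₂²/2g = 2.68 ft. ΔE = E₁ − E₂ = 1.04 ft.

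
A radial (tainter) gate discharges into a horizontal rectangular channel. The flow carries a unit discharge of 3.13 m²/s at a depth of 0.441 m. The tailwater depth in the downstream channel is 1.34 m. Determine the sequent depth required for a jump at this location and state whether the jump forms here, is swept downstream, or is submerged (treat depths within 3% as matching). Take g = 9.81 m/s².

y₂ = 1.92 m; the jump is swept downstream

V₁ = q/y₁ = 3.13/0.441 = 7.10 m/s. Fr₁ = V₁/√(g·y₁) = 7.10/√(9.81×0.441) = 3.41.
Bélanger equation: y₂/y₁ = ½[√(1 + 8Fr₁²) − 1] = ½[√94.15 − 1] = 4.35.
y₂ = 4.35 × 0.441 = 1.92 m.
Tailwater y_tw = 1.34 m: y_tw < y₂, so the jump is swept downstream.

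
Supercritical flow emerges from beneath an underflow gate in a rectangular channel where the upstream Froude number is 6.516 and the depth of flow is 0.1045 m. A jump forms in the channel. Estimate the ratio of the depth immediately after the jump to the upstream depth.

Fr₁ = 6.516 (given).
Conjugate-depth relation: y₂/y₁ = ½[√(1 + 8Fr₁²) − 1] = ½[√340.67 − 1] = 8.729.

y₂/y₁ = 8.729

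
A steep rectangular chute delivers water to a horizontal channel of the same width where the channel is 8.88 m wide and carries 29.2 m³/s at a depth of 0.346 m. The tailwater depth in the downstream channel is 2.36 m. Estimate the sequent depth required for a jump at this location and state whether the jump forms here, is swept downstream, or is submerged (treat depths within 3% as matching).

q = Q/b = 29.2/8.88 = 3.29 m²/s; V₁ = q/y₁ = 9.50 m/s. Fr₁ = V₁/√(g·y₁) = 5.16.
Sequent-depth ratio: y₂/y₁ = ½[√(1 + 8Fr₁²) − 1] = ½[√213.9 − 1] = 6.81.
y₂ = 6.81 × 0.346 = 2.36 m.
Tailwater y_tw = 2.36 m: y_tw ≈ y₂, so the jump forms here.

y₂ = 2.36 m; the jump forms here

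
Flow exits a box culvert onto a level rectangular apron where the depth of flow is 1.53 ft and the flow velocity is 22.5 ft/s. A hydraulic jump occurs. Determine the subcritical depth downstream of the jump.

y₂ = 6.21 ft

Fr₁ = V₁/√(g·y₁) = 22.5/√(32.2×1.53) = 3.21.
Bélanger equation: y₂/y₁ = ½[√(1 + 8Fr₁²) − 1] = ½[√83.21 − 1] = 4.06.
y₂ = 4.06 × 1.53 = 6.21 ft.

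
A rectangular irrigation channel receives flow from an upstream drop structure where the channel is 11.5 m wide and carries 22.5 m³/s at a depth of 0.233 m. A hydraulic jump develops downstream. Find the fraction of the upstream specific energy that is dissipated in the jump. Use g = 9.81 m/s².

q = Q/b = 22.5/11.5 = 1.96 m²/s; V₁ = q/y₁ = 8.40 m/s. Fr₁ = V₁/√(g·y₁) = 5.55.
From the momentum equation for a rectangular channel, y₂/y₁ = ½[√(1 + 8Fr₁²) − 1] = ½[√247.8 − 1] = 7.37.
y₂ = 7.37 × 0.233 = 1.72 m.
E₁ = y₁ + V₁²/2g = 3.83 m. ΔE = (y₂ − y₁)³/(4y₁y₂) = 2.04 m. ΔE/E₁ = 2.04/3.83 = 0.534.

ΔE/E₁ = 0.534 (53.4%)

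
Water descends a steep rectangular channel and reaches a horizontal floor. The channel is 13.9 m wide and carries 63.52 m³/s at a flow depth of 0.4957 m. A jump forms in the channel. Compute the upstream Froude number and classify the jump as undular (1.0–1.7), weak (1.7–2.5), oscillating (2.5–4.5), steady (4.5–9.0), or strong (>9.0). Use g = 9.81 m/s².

Fr₁ = 4.181; oscillating jump

q = Q/b = 63.52/13.9 = 4.570 m²/s; V₁ = q/y₁ = 9.219 m/s. Fr₁ = V₁/√(g·y₁) = 4.181.
Fr₁ = 4.181 lies in the oscillating range.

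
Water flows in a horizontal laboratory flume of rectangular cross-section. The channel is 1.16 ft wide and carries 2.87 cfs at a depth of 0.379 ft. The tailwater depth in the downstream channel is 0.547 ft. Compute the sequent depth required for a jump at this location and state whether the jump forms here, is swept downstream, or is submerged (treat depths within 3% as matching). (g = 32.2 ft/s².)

q = Q/b = 2.87/1.16 = 2.47 ft²/s; V₁ = q/y₁ = 6.53 ft/s. Fr₁ = V₁/√(g·y₁) = 1.87.
Conjugate-depth relation: y₂/y₁ = ½[√(1 + 8Fr₁²) − 1] = ½[√28.94 − 1] = 2.19.
y₂ = 2.19 × 0.379 = 0.830 ft.
Tailwater y_tw = 0.547 ft: y_tw < y₂, so the jump is swept downstream.

y₂ = 0.830 ft; the jump is swept downstream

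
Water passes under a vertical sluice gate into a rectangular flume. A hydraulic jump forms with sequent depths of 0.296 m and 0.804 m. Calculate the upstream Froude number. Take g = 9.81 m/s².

Fr₁ = 2.25

For a rectangular channel the momentum equation gives q² = ½·g·y₁·y₂·(y₁ + y₂) = ½×9.81×0.296×0.804×1.10 = 1.28.
q = √1.28 = 1.13 m²/s.
V₁ = q/y₁ = 3.83 m/s; Fr₁ = V₁/√(g·y₁) = 2.25.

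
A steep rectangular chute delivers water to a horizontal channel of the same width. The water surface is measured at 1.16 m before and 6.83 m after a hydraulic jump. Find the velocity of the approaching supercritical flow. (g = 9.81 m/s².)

For a rectangular channel the momentum equation gives q² = ½·g·y₁·y₂·(y₁ + y₂) = ½×9.81×1.16×6.83×7.99 = 311.
q = √311 = 17.6 m²/s.
V₁ = q/y₁ = 17.6/1.16 = 15.2 m/s.

V₁ = 15.2 m/s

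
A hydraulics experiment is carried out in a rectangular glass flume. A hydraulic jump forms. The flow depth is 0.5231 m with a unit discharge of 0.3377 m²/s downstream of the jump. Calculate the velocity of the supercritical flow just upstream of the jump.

V₁ = 4.540 m/s

V₂ = q/y₂ = 0.3377/0.5231 = 0.6456 m/s; Fr₂ = V₂/√(g·y₂) = 0.2850.
Applying the sequent-depth relation in reverse, y₁/y₂ = ½[√(1 + 8Fr₂²) − 1] = ½[√1.6497 − 1] = 0.1422.
y₁ = 0.1422 × 0.5231 = 0.07439 m.
V₁ = q/y₁ = 0.3377/0.07439 = 4.540 m/s.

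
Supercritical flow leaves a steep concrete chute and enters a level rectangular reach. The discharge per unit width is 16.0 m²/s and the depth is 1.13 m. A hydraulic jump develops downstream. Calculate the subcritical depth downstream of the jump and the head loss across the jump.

V₁ = q/y₁ = 16.0/1.13 = 14.2 m/s. Fr₁ = V₁/√(g·y₁) = 14.2/√(9.81×1.13) = 4.25.
Sequent-depth ratio: y₂/y₁ = ½[√(1 + 8Fr₁²) − 1] = ½[√145.7 − 1] = 5.54.
y₂ = 5.54 × 1.13 = 6.25 m.
V₂ = q/y₂ = 16.0/6.25 = 2.56 m/s. E₁ = y₁ + V₁²/2g = 11.3 m; E₂ = y₂ + V₂²/2g = 6.59 m. ΔE = E₁ − E₂ = 4.76 m.

y₂ = 6.25 m; ΔE = 4.76 m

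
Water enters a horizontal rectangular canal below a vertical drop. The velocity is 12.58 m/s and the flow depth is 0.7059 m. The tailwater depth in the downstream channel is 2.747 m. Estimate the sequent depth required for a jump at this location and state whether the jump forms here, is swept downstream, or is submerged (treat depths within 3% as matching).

y₂ = 4.432 m; the jump is swept downstream

Fr₁ = V₁/√(g·y₁) = 12.58/√(9.81×0.7059) = 4.781.
By Bélanger, y₂/y₁ = ½[√(1 + 8Fr₁²) − 1] = ½[√183.83 − 1] = 6.279.
y₂ = 6.279 × 0.7059 = 4.432 m.
Tailwater y_tw = 2.747 m: y_tw < y₂, so the jump is swept downstream.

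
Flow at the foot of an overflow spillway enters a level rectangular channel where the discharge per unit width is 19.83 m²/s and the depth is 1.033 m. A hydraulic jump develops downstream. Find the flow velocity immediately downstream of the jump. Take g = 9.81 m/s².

V₂ = 2.387 m/s

V₁ = q/y₁ = 19.83/1.033 = 19.20 m/s. Fr₁ = V₁/√(g·y₁) = 19.20/√(9.81×1.033) = 6.030.
Bélanger equation: y₂/y₁ = ½[√(1 + 8Fr₁²) − 1] = ½[√291.91 − 1] = 8.043.
y₂ = 8.043 × 1.033 = 8.308 m.
V₂ = q/y₂ = 19.83/8.308 = 2.387 m/s.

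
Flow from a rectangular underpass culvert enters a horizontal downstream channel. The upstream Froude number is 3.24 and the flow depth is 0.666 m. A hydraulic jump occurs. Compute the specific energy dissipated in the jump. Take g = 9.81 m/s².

Fr₁ = 3.24 (given).
Conjugate-depth relation: y₂/y₁ = ½[√(1 + 8Fr₁²) − 1] = ½[√84.98 − 1] = 4.11.
y₂ = 4.11 × 0.666 = 2.74 m.
V₁ = Fr₁·√(g·y₁) = 3.24×√(9.81×0.666) = 8.28 m/s; q = V₁·y₁ = 5.52 m²/s. V₂ = q/y₂ = 5.52/2.74 = 2.02 m/s. E₁ = y₁ + V₁²/2g = 4.16 m; E₂ = y₂ + V₂²/2g = 2.94 m. ΔE = E₁ − E₂ = 1.22 m.

ΔE = 1.22 m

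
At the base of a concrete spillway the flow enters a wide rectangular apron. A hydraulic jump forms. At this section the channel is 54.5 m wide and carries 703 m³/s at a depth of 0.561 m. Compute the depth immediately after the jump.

q = Q/b = 703/54.5 = 12.9 m²/s; V₁ = q/y₁ = 23.0 m/s. Fr₁ = V₁/√(g·y₁) = 9.80.
From the momentum equation for a rectangular channel, y₂/y₁ = ½[√(1 + 8Fr₁²) − 1] = ½[√769.5 − 1] = 13.4.
y₂ = 13.4 × 0.561 = 7.50 m.

y₂ = 7.50 m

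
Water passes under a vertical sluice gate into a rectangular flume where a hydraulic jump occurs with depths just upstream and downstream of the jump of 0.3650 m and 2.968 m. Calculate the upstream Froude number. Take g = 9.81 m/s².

Fr₁ = 6.093

For a rectangular channel the momentum equation gives q² = ½·g·y₁·y₂·(y₁ + y₂) = ½×9.81×0.3650×2.968×3.333 = 17.71.
q = √17.71 = 4.208 m²/s.
V₁ = q/y₁ = 11.53 m/s; Fr₁ = V₁/√(g·y₁) = 6.093.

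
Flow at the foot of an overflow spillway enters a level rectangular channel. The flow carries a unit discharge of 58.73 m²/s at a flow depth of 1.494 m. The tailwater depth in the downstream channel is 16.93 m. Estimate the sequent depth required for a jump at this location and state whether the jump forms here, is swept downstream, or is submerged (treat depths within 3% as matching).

V₁ = q/y₁ = 58.73/1.494 = 39.31 m/s. Fr₁ = V₁/√(g·y₁) = 39.31/√(9.81×1.494) = 10.27.
From the momentum equation for a rectangular channel, y₂/y₁ = ½[√(1 + 8Fr₁²) − 1] = ½[√844.51 − 1] = 14.03.
y₂ = 14.03 × 1.494 = 20.96 m.
Tailwater y_tw = 16.93 m: y_tw < y₂, so the jump is swept downstream.

y₂ = 20.96 m; the jump is swept downstream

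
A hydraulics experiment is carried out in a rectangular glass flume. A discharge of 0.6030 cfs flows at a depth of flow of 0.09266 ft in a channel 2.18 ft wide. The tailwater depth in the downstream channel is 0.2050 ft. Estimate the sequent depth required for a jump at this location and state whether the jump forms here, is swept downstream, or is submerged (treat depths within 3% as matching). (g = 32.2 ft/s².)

y₂ = 0.1848 ft; the jump is submerged

q = Q/b = 0.6030/2.18 = 0.2766 ft²/s; V₁ = q/y₁ = 2.985 ft/s. Fr₁ = V₁/√(g·y₁) = 1.728.
Sequent-depth ratio: y₂/y₁ = ½[√(1 + 8Fr₁²) − 1] = ½[√24.893 − 1] = 1.995.
y₂ = 1.995 × 0.09266 = 0.1848 ft.
Tailwater y_tw = 0.2050 ft: y_tw > y₂, so the jump is submerged.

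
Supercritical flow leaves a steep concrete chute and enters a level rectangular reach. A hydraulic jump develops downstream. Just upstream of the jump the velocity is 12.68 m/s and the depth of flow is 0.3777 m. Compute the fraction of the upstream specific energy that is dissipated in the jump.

Fr₁ = V₁/√(g·y₁) = 12.68/√(9.81×0.3777) = 6.587.
By Bélanger, y₂/y₁ = ½[√(1 + 8Fr₁²) − 1] = ½[√348.15 − 1] = 8.829.
y₂ = 8.829 × 0.3777 = 3.335 m.
E₁ = y₁ + V₁²/2g = 8.573 m. ΔE = (y₂ − y₁)³/(4y₁y₂) = 5.133 m. ΔE/E₁ = 5.133/8.573 = 0.599.

ΔE/E₁ = 0.599 (59.9%)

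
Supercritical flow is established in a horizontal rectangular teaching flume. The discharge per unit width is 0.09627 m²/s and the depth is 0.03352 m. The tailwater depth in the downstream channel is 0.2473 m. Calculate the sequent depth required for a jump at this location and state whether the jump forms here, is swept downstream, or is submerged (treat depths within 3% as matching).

V₁ = q/y₁ = 0.09627/0.03352 = 2.872 m/s. Fr₁ = V₁/√(g·y₁) = 2.872/√(9.81×0.03352) = 5.008.
Conjugate-depth relation: y₂/y₁ = ½[√(1 + 8Fr₁²) − 1] = ½[√201.67 − 1] = 6.601.
y₂ = 6.601 × 0.03352 = 0.2213 m.
Tailwater y_tw = 0.2473 m: y_tw > y₂, so the jump is submerged.

y₂ = 0.2213 m; the jump is submerged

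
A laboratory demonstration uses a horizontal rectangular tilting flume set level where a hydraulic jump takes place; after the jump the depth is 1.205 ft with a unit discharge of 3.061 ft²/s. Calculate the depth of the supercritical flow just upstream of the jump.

V₂ = q/y₂ = 3.061/1.205 = 2.540 ft/s; Fr₂ = V₂/√(g·y₂) = 0.4078.
From the momentum equation (using Fr₂), y₁/y₂ = ½[√(1 + 8Fr₂²) − 1] = ½[√2.3305 − 1] = 0.2633.
y₁ = 0.2633 × 1.205 = 0.3173 ft.

y₁ = 0.3173 ft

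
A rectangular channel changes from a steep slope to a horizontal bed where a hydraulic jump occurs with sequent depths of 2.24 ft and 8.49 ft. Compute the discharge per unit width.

For a rectangular channel the momentum equation gives q² = ½·g·y₁·y₂·(y₁ + y₂) = ½×32.2×2.24×8.49×10.7 = 3285.
q = √3285 = 57.3 ft²/s.

q = 57.3 ft²/s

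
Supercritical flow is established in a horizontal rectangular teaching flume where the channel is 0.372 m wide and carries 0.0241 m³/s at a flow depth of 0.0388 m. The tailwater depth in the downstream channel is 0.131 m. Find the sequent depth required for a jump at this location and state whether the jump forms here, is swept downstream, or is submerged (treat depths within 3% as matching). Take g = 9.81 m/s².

q = Q/b = 0.0241/0.372 = 0.0648 m²/s; V₁ = q/y₁ = 1.67 m/s. Fr₁ = V₁/√(g·y₁) = 2.71.
From the momentum equation for a rectangular channel, y₂/y₁ = ½[√(1 + 8Fr₁²) − 1] = ½[√59.60 − 1] = 3.36.
y₂ = 3.36 × 0.0388 = 0.130 m.
Tailwater y_tw = 0.131 m: y_tw ≈ y₂, so the jump forms here.

y₂ = 0.130 m; the jump forms here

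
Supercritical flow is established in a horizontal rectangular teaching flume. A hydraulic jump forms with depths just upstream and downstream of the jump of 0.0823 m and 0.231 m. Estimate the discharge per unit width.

q = 0.171 m²/s

For a rectangular channel the momentum equation gives q² = ½·g·y₁·y₂·(y₁ + y₂) = ½×9.81×0.0823×0.231×0.313 = 0.0292.
q = √0.0292 = 0.171 m²/s.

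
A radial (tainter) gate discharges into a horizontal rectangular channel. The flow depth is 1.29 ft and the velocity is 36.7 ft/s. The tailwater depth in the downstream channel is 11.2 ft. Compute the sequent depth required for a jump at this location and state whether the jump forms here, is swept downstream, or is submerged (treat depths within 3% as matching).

Fr₁ = V₁/√(g·y₁) = 36.7/√(32.2×1.29) = 5.69.
Conjugate-depth relation: y₂/y₁ = ½[√(1 + 8Fr₁²) − 1] = ½[√260.4 − 1] = 7.57.
y₂ = 7.57 × 1.29 = 9.76 ft.
Tailwater y_tw = 11.2 ft: y_tw > y₂, so the jump is submerged.

y₂ = 9.76 ft; the jump is submerged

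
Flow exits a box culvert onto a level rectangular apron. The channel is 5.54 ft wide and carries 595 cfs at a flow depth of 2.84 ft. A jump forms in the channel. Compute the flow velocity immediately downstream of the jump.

V₂ = 7.39 ft/s

q = Q/b = 595/5.54 = 107 ft²/s; V₁ = q/y₁ = 37.8 ft/s. Fr₁ = V₁/√(g·y₁) = 3.95.
By Bélanger, y₂/y₁ = ½[√(1 + 8Fr₁²) − 1] = ½[√126.1 − 1] = 5.11.
y₂ = 5.11 × 2.84 = 14.5 ft.
V₂ = q/y₂ = 107/14.5 = 7.39 ft/s.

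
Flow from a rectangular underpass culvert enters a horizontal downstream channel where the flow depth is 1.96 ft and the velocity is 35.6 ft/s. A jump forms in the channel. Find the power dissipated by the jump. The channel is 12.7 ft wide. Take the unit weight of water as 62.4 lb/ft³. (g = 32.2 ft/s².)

Fr₁ = V₁/√(g·y₁) = 35.6/√(32.2×1.96) = 4.48.
Conjugate-depth relation: y₂/y₁ = ½[√(1 + 8Fr₁²) − 1] = ½[√161.6 − 1] = 5.86.
y₂ = 5.86 × 1.96 = 11.5 ft.
q = V₁·y₁ = 35.6 × 1.96 = 69.8 ft²/s. V₂ = q/y₂ = 69.8/11.5 = 6.08 ft/s. E₁ = y₁ + V₁²/2g = 21.6 ft; E₂ = y₂ + V₂²/2g = 12.1 ft. ΔE = E₁ − E₂ = 9.59 ft.
Q = q·b = 69.8 × 12.7 = 886 cfs. P = γ·Q·ΔE/550 = 62.4 × 886 × 9.59 / 550 = 964 hp.

P = 964 hp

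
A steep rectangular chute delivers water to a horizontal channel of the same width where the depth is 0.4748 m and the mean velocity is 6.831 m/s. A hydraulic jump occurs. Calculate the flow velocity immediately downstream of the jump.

Fr₁ = V₁/√(g·y₁) = 6.831/√(9.81×0.4748) = 3.165.
By Bélanger, y₂/y₁ = ½[√(1 + 8Fr₁²) − 1] = ½[√81.145 − 1] = 4.004.
y₂ = 4.004 × 0.4748 = 1.901 m.
q = V₁·y₁ = 6.831 × 0.4748 = 3.243 m²/s.
V₂ = q/y₂ = 3.243/1.901 = 1.706 m/s.

V₂ = 1.706 m/s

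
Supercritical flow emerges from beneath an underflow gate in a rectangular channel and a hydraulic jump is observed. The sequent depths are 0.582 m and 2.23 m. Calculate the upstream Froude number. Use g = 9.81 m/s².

Fr₁ = 3.04

For a rectangular channel the momentum equation gives q² = ½·g·y₁·y₂·(y₁ + y₂) = ½×9.81×0.582×2.23×2.81 = 17.9.
q = √17.9 = 4.23 m²/s.
V₁ = q/y₁ = 7.27 m/s; Fr₁ = V₁/√(g·y₁) = 3.04.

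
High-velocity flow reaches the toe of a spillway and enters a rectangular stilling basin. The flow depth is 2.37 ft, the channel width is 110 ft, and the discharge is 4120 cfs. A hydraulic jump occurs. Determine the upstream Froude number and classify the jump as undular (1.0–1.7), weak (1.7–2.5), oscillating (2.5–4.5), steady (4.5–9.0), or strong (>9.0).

q = Q/b = 4120/110 = 37.5 ft²/s; V₁ = q/y₁ = 15.8 ft/s. Fr₁ = V₁/√(g·y₁) = 1.81.
Fr₁ = 1.81 lies in the weak range.

Fr₁ = 1.81; weak jump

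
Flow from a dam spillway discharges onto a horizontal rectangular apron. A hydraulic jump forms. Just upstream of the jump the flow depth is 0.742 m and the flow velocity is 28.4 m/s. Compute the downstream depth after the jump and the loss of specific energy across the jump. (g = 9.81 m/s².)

y₂ = 10.7 m; ΔE = 31.0 m

Fr₁ = V₁/√(g·y₁) = 28.4/√(9.81×0.742) = 10.5.
Conjugate-depth relation: y₂/y₁ = ½[√(1 + 8Fr₁²) − 1] = ½[√887.4 − 1] = 14.4.
y₂ = 14.4 × 0.742 = 10.7 m.
q = V₁·y₁ = 28.4 × 0.742 = 21.1 m²/s. V₂ = q/y₂ = 21.1/10.7 = 1.97 m/s. E₁ = y₁ + V₁²/2g = 41.9 m; E₂ = y₂ + V₂²/2g = 10.9 m. ΔE = E₁ − E₂ = 31.0 m.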